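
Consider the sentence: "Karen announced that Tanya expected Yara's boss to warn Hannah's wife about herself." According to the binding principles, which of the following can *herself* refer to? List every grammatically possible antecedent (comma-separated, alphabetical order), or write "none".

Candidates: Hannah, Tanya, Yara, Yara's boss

*herself* is a reflexive; Principle A requires it to be bound within its binding domain — the clause headed by 'warn'.
— Hannah: possessor inside the object DP of the clause headed by 'warn'; does not c-command the reflexive — cannot bind it (Principle A).
— Tanya: subject of the clause headed by 'expected'; c-commands the reflexive but lies outside its binding domain — cannot bind it (Principle A).
— Yara: possessor inside the subject DP of the clause headed by 'warn'; does not c-command the reflexive — cannot bind it (Principle A).
— Yara's boss: subject of the clause headed by 'warn'; c-commands the reflexive within its binding domain — allowed (Principle A).

Yara's boss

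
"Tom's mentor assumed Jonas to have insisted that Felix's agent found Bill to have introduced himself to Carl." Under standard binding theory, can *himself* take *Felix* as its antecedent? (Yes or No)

No

*himself* is a reflexive; Principle A requires it to be bound within its binding domain — the clause headed by 'introduced'.
— Felix: possessor inside the subject DP of the clause headed by 'found'; does not c-command the reflexive — cannot bind it (Principle A).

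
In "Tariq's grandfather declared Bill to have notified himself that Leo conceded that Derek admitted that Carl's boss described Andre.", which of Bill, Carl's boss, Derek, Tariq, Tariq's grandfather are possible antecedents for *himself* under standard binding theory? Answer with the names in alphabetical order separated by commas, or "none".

*himself* is a reflexive; Principle A requires it to be bound within its binding domain — the clause headed by 'notified'.
— Bill: subject of the clause headed by 'notified'; c-commands the reflexive within its binding domain — allowed (Principle A).
— Carl's boss: subject of the clause headed by 'described'; does not c-command the reflexive — cannot bind it (Principle A).
— Derek: subject of the clause headed by 'admitted'; does not c-command the reflexive — cannot bind it (Principle A).
— Tariq: possessor inside the subject DP of the matrix clause; does not c-command the reflexive — cannot bind it (Principle A).
— Tariq's grandfather: subject of the matrix clause; c-commands the reflexive but lies outside its binding domain — cannot bind it (Principle A).

Bill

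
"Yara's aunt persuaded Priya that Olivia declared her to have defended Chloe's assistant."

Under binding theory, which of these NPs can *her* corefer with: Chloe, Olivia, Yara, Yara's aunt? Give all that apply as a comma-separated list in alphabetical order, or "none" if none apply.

Yara, Yara's aunt

*her* is a pronoun; Principle B requires it to be free in its binding domain — the clause headed by 'declared'.
— Chloe: possessor inside the object DP of the clause headed by 'defended'; is c-commanded by the pronoun; coreference would bind this R-expression — blocked (Principle C).
— Olivia: subject of the clause headed by 'declared'; c-commands the pronoun within its binding domain — blocked (Principle B).
— Yara: possessor inside the subject DP of the matrix clause; does not c-command the pronoun — Principle B does not apply; allowed.
— Yara's aunt: subject of the matrix clause; c-commands the pronoun but lies outside its binding domain — allowed.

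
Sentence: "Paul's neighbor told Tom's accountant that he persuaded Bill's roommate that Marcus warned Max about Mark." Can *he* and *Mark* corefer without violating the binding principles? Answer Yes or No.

*Mark* is an R-expression; Principle C requires it to be free (not bound by any c-commanding expression).
— he: subject of the clause headed by 'persuaded'; the pronoun c-commands the R-expression — coreference blocked (Principle C).

No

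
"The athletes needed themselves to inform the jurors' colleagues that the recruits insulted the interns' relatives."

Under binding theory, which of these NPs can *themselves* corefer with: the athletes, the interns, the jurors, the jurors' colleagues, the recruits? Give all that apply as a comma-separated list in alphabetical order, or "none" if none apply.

*themselves* is a reflexive; Principle A requires it to be bound within its binding domain — the matrix clause.
— the athletes: subject of the matrix clause; c-commands the reflexive within its binding domain — allowed (Principle A).
— the interns: possessor inside the object DP of the clause headed by 'insulted'; does not c-command the reflexive — cannot bind it (Principle A).
— the jurors: possessor inside the object DP of the clause headed by 'inform'; does not c-command the reflexive — cannot bind it (Principle A).
— the jurors' colleagues: object of the clause headed by 'inform'; does not c-command the reflexive — cannot bind it (Principle A).
— the recruits: subject of the clause headed by 'insulted'; does not c-command the reflexive — cannot bind it (Principle A).

the athletes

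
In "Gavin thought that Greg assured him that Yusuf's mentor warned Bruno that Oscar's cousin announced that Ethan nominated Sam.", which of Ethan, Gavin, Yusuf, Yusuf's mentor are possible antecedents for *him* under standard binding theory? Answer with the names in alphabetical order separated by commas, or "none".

*him* is a pronoun; Principle B requires it to be free in its binding domain — the clause headed by 'assured'.
— Ethan: subject of the clause headed by 'nominated'; is c-commanded by the pronoun; coreference would bind this R-expression — blocked (Principle C).
— Gavin: subject of the matrix clause; c-commands the pronoun but lies outside its binding domain — allowed.
— Yusuf: possessor inside the subject DP of the clause headed by 'warned'; is c-commanded by the pronoun; coreference would bind this R-expression — blocked (Principle C).
— Yusuf's mentor: subject of the clause headed by 'warned'; is c-commanded by the pronoun; coreference would bind this R-expression — blocked (Principle C).

Gavin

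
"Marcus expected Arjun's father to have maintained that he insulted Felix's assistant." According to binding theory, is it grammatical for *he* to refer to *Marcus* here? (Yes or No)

Yes

*Marcus* is an R-expression; Principle C requires it to be free (not bound by any c-commanding expression).
— he: subject of the clause headed by 'insulted'; the pronoun does not c-command the R-expression — coreference allowed.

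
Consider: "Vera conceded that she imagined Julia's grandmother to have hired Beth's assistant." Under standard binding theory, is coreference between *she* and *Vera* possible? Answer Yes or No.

*Vera* is an R-expression; Principle C requires it to be free (not bound by any c-commanding expression).
— she: subject of the clause headed by 'imagined'; the pronoun does not c-command the R-expression — coreference allowed.

Yes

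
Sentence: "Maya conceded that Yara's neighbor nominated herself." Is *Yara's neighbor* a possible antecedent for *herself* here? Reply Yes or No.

Yes

*herself* is a reflexive; Principle A requires it to be bound within its binding domain — the clause headed by 'nominated'.
— Yara's neighbor: subject of the clause headed by 'nominated'; c-commands the reflexive within its binding domain — allowed (Principle A).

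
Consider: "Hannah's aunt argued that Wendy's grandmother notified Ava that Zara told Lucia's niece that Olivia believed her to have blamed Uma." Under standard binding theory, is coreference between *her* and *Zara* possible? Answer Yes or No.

*Zara* is an R-expression; Principle C requires it to be free (not bound by any c-commanding expression).
— her: subject of the clause headed by 'blamed'; the pronoun does not c-command the R-expression — coreference allowed.

Yes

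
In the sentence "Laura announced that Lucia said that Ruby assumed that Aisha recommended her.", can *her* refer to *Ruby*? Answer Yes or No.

Yes

*her* is a pronoun; Principle B requires it to be free in its binding domain — the clause headed by 'recommended'.
— Ruby: subject of the clause headed by 'assumed'; c-commands the pronoun but lies outside its binding domain — allowed.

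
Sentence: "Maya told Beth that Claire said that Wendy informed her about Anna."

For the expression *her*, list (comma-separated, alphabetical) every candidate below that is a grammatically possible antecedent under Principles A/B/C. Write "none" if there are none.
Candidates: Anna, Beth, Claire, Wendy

Beth, Claire

*her* is a pronoun; Principle B requires it to be free in its binding domain — the clause headed by 'informed'.
— Anna: second object of the clause headed by 'informed'; is c-commanded by the pronoun; coreference would bind this R-expression — blocked (Principle C).
— Beth: object of the matrix clause; c-commands the pronoun but lies outside its binding domain — allowed.
— Claire: subject of the clause headed by 'said'; c-commands the pronoun but lies outside its binding domain — allowed.
— Wendy: subject of the clause headed by 'informed'; c-commands the pronoun within its binding domain — blocked (Principle B).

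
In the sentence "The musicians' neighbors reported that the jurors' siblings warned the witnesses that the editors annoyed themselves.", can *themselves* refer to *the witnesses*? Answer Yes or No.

No

*themselves* is a reflexive; Principle A requires it to be bound within its binding domain — the clause headed by 'annoyed'.
— the witnesses: object of the clause headed by 'warned'; c-commands the reflexive but lies outside its binding domain — cannot bind it (Principle A).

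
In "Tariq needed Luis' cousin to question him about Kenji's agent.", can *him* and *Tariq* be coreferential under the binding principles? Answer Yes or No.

Yes

*Tariq* is an R-expression; Principle C requires it to be free (not bound by any c-commanding expression).
— him: object of the clause headed by 'question'; the pronoun does not c-command the R-expression — coreference allowed.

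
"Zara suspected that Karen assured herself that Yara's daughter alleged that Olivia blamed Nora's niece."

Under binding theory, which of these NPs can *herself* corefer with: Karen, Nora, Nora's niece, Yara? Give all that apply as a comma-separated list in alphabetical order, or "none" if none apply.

*herself* is a reflexive; Principle A requires it to be bound within its binding domain — the clause headed by 'assured'.
— Karen: subject of the clause headed by 'assured'; c-commands the reflexive within its binding domain — allowed (Principle A).
— Nora: possessor inside the object DP of the clause headed by 'blamed'; does not c-command the reflexive — cannot bind it (Principle A).
— Nora's niece: object of the clause headed by 'blamed'; does not c-command the reflexive — cannot bind it (Principle A).
— Yara: possessor inside the subject DP of the clause headed by 'alleged'; does not c-command the reflexive — cannot bind it (Principle A).

Karen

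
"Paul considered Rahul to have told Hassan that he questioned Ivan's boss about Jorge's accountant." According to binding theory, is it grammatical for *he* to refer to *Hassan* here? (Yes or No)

Yes

*Hassan* is an R-expression; Principle C requires it to be free (not bound by any c-commanding expression).
— he: subject of the clause headed by 'questioned'; the pronoun does not c-command the R-expression — coreference allowed.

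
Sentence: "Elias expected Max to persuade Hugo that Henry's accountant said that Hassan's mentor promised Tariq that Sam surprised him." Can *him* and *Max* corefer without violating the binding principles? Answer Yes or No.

*Max* is an R-expression; Principle C requires it to be free (not bound by any c-commanding expression).
— him: object of the clause headed by 'surprised'; the pronoun does not c-command the R-expression — coreference allowed.

Yes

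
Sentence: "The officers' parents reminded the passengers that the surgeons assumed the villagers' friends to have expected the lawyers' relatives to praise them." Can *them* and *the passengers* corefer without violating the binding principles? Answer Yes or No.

Yes

*the passengers* is an R-expression; Principle C requires it to be free (not bound by any c-commanding expression).
— them: object of the clause headed by 'praise'; the pronoun does not c-command the R-expression — coreference allowed.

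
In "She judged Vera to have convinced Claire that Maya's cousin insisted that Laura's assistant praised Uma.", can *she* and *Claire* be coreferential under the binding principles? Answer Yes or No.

*Claire* is an R-expression; Principle C requires it to be free (not bound by any c-commanding expression).
— she: subject of the matrix clause; the pronoun c-commands the R-expression — coreference blocked (Principle C).

No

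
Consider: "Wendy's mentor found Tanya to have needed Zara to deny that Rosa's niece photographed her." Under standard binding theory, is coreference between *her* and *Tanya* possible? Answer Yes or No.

*Tanya* is an R-expression; Principle C requires it to be free (not bound by any c-commanding expression).
— her: object of the clause headed by 'photographed'; the pronoun does not c-command the R-expression — coreference allowed.

Yes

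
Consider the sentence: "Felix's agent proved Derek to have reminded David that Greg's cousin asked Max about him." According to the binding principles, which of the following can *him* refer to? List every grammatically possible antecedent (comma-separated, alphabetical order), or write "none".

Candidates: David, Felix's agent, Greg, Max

David, Felix's agent, Greg

*him* is a pronoun; Principle B requires it to be free in its binding domain — the clause headed by 'asked'.
— David: object of the clause headed by 'reminded'; c-commands the pronoun but lies outside its binding domain — allowed.
— Felix's agent: subject of the matrix clause; c-commands the pronoun but lies outside its binding domain — allowed.
— Greg: possessor inside the subject DP of the clause headed by 'asked'; does not c-command the pronoun — Principle B does not apply; allowed.
— Max: object of the clause headed by 'asked'; c-commands the pronoun within its binding domain — blocked (Principle B).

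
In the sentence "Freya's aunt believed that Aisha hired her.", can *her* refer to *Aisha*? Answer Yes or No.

No

*her* is a pronoun; Principle B requires it to be free in its binding domain — the clause headed by 'hired'.
— Aisha: subject of the clause headed by 'hired'; c-commands the pronoun within its binding domain — blocked (Principle B).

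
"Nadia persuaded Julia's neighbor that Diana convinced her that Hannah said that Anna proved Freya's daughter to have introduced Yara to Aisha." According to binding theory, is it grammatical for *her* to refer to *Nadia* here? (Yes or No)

Yes

*Nadia* is an R-expression; Principle C requires it to be free (not bound by any c-commanding expression).
— her: object of the clause headed by 'convinced'; the pronoun does not c-command the R-expression — coreference allowed.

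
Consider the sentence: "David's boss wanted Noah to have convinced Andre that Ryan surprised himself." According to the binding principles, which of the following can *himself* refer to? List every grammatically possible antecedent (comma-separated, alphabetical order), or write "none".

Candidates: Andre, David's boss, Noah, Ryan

*himself* is a reflexive; Principle A requires it to be bound within its binding domain — the clause headed by 'surprised'.
— Andre: object of the clause headed by 'convinced'; c-commands the reflexive but lies outside its binding domain — cannot bind it (Principle A).
— David's boss: subject of the matrix clause; c-commands the reflexive but lies outside its binding domain — cannot bind it (Principle A).
— Noah: subject of the clause headed by 'convinced'; c-commands the reflexive but lies outside its binding domain — cannot bind it (Principle A).
— Ryan: subject of the clause headed by 'surprised'; c-commands the reflexive within its binding domain — allowed (Principle A).

Ryan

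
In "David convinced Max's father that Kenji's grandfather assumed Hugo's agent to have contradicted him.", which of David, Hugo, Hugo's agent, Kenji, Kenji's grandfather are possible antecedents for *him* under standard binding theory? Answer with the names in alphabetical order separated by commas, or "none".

David, Hugo, Kenji, Kenji's grandfather

*him* is a pronoun; Principle B requires it to be free in its binding domain — the clause headed by 'contradicted'.
— David: subject of the matrix clause; c-commands the pronoun but lies outside its binding domain — allowed.
— Hugo: possessor inside the subject DP of the clause headed by 'contradicted'; does not c-command the pronoun — Principle B does not apply; allowed.
— Hugo's agent: subject of the clause headed by 'contradicted'; c-commands the pronoun within its binding domain — blocked (Principle B).
— Kenji: possessor inside the subject DP of the clause headed by 'assumed'; does not c-command the pronoun — Principle B does not apply; allowed.
— Kenji's grandfather: subject of the clause headed by 'assumed'; c-commands the pronoun but lies outside its binding domain — allowed.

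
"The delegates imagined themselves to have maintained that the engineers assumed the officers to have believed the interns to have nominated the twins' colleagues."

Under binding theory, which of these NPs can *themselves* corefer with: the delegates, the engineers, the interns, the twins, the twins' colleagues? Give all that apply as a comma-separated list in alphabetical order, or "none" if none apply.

the delegates

*themselves* is a reflexive; Principle A requires it to be bound within its binding domain — the matrix clause.
— the delegates: subject of the matrix clause; c-commands the reflexive within its binding domain — allowed (Principle A).
— the engineers: subject of the clause headed by 'assumed'; does not c-command the reflexive — cannot bind it (Principle A).
— the interns: subject of the clause headed by 'nominated'; does not c-command the reflexive — cannot bind it (Principle A).
— the twins: possessor inside the object DP of the clause headed by 'nominated'; does not c-command the reflexive — cannot bind it (Principle A).
— the twins' colleagues: object of the clause headed by 'nominated'; does not c-command the reflexive — cannot bind it (Principle A).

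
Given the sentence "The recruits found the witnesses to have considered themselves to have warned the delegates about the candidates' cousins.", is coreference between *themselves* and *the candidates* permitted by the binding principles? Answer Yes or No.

*themselves* is a reflexive; Principle A requires it to be bound within its binding domain — the clause headed by 'considered'.
— the candidates: possessor inside the second object DP of the clause headed by 'warned'; does not c-command the reflexive — cannot bind it (Principle A).

No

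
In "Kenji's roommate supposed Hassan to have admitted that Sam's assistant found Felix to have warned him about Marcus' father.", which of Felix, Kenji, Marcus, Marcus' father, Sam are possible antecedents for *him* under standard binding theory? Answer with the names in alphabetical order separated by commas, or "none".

*him* is a pronoun; Principle B requires it to be free in its binding domain — the clause headed by 'warned'.
— Felix: subject of the clause headed by 'warned'; c-commands the pronoun within its binding domain — blocked (Principle B).
— Kenji: possessor inside the subject DP of the matrix clause; does not c-command the pronoun — Principle B does not apply; allowed.
— Marcus: possessor inside the second object DP of the clause headed by 'warned'; is c-commanded by the pronoun; coreference would bind this R-expression — blocked (Principle C).
— Marcus' father: second object of the clause headed by 'warned'; is c-commanded by the pronoun; coreference would bind this R-expression — blocked (Principle C).
— Sam: possessor inside the subject DP of the clause headed by 'found'; does not c-command the pronoun — Principle B does not apply; allowed.

Kenji, Sam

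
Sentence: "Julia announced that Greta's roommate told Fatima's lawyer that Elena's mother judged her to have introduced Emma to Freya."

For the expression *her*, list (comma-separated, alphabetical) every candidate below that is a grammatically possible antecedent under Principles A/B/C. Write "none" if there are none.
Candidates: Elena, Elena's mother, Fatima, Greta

Elena, Fatima, Greta

*her* is a pronoun; Principle B requires it to be free in its binding domain — the clause headed by 'judged'.
— Elena: possessor inside the subject DP of the clause headed by 'judged'; does not c-command the pronoun — Principle B does not apply; allowed.
— Elena's mother: subject of the clause headed by 'judged'; c-commands the pronoun within its binding domain — blocked (Principle B).
— Fatima: possessor inside the object DP of the clause headed by 'told'; does not c-command the pronoun — Principle B does not apply; allowed.
— Greta: possessor inside the subject DP of the clause headed by 'told'; does not c-command the pronoun — Principle B does not apply; allowed.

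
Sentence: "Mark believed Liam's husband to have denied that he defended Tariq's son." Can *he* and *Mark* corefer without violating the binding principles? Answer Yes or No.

Yes

*Mark* is an R-expression; Principle C requires it to be free (not bound by any c-commanding expression).
— he: subject of the clause headed by 'defended'; the pronoun does not c-command the R-expression — coreference allowed.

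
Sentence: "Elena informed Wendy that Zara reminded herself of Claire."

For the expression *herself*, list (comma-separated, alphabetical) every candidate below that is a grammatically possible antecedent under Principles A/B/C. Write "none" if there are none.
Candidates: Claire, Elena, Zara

*herself* is a reflexive; Principle A requires it to be bound within its binding domain — the clause headed by 'reminded'.
— Claire: second object of the clause headed by 'reminded'; does not c-command the reflexive — cannot bind it (Principle A).
— Elena: subject of the matrix clause; c-commands the reflexive but lies outside its binding domain — cannot bind it (Principle A).
— Zara: subject of the clause headed by 'reminded'; c-commands the reflexive within its binding domain — allowed (Principle A).

Zara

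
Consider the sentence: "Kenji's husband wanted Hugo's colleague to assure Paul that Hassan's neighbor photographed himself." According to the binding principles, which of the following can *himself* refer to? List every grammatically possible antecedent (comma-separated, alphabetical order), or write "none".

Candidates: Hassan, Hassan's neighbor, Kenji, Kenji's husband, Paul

Hassan's neighbor

*himself* is a reflexive; Principle A requires it to be bound within its binding domain — the clause headed by 'photographed'.
— Hassan: possessor inside the subject DP of the clause headed by 'photographed'; does not c-command the reflexive — cannot bind it (Principle A).
— Hassan's neighbor: subject of the clause headed by 'photographed'; c-commands the reflexive within its binding domain — allowed (Principle A).
— Kenji: possessor inside the subject DP of the matrix clause; does not c-command the reflexive — cannot bind it (Principle A).
— Kenji's husband: subject of the matrix clause; c-commands the reflexive but lies outside its binding domain — cannot bind it (Principle A).
— Paul: object of the clause headed by 'assure'; c-commands the reflexive but lies outside its binding domain — cannot bind it (Principle A).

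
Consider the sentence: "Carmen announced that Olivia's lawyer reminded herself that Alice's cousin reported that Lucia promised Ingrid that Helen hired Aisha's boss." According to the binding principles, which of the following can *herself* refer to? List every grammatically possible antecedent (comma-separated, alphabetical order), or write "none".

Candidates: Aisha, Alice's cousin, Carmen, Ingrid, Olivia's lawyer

Olivia's lawyer

*herself* is a reflexive; Principle A requires it to be bound within its binding domain — the clause headed by 'reminded'.
— Aisha: possessor inside the object DP of the clause headed by 'hired'; does not c-command the reflexive — cannot bind it (Principle A).
— Alice's cousin: subject of the clause headed by 'reported'; does not c-command the reflexive — cannot bind it (Principle A).
— Carmen: subject of the matrix clause; c-commands the reflexive but lies outside its binding domain — cannot bind it (Principle A).
— Ingrid: object of the clause headed by 'promised'; does not c-command the reflexive — cannot bind it (Principle A).
— Olivia's lawyer: subject of the clause headed by 'reminded'; c-commands the reflexive within its binding domain — allowed (Principle A).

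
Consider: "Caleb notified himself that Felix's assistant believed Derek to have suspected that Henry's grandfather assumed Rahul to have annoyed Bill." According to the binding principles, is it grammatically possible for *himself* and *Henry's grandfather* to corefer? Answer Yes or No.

*himself* is a reflexive; Principle A requires it to be bound within its binding domain — the matrix clause.
— Henry's grandfather: subject of the clause headed by 'assumed'; does not c-command the reflexive — cannot bind it (Principle A).

No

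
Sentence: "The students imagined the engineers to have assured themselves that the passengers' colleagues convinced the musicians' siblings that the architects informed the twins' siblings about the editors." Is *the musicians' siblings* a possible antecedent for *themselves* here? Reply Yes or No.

No

*themselves* is a reflexive; Principle A requires it to be bound within its binding domain — the clause headed by 'assured'.
— the musicians' siblings: object of the clause headed by 'convinced'; does not c-command the reflexive — cannot bind it (Principle A).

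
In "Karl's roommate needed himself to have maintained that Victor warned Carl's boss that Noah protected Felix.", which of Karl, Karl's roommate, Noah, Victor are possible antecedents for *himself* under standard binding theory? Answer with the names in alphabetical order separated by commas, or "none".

*himself* is a reflexive; Principle A requires it to be bound within its binding domain — the matrix clause.
— Karl: possessor inside the subject DP of the matrix clause; does not c-command the reflexive — cannot bind it (Principle A).
— Karl's roommate: subject of the matrix clause; c-commands the reflexive within its binding domain — allowed (Principle A).
— Noah: subject of the clause headed by 'protected'; does not c-command the reflexive — cannot bind it (Principle A).
— Victor: subject of the clause headed by 'warned'; does not c-command the reflexive — cannot bind it (Principle A).

Karl's roommate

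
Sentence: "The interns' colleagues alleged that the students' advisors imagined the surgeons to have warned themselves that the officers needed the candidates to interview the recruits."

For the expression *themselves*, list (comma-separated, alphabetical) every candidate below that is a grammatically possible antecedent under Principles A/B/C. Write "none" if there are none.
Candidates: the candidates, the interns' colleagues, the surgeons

*themselves* is a reflexive; Principle A requires it to be bound within its binding domain — the clause headed by 'warned'.
— the candidates: subject of the clause headed by 'interview'; does not c-command the reflexive — cannot bind it (Principle A).
— the interns' colleagues: subject of the matrix clause; c-commands the reflexive but lies outside its binding domain — cannot bind it (Principle A).
— the surgeons: subject of the clause headed by 'warned'; c-commands the reflexive within its binding domain — allowed (Principle A).

the surgeons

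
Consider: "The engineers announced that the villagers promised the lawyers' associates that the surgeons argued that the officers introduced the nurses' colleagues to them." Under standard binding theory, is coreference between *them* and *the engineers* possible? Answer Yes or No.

Yes

*the engineers* is an R-expression; Principle C requires it to be free (not bound by any c-commanding expression).
— them: second object of the clause headed by 'introduced'; the pronoun does not c-command the R-expression — coreference allowed.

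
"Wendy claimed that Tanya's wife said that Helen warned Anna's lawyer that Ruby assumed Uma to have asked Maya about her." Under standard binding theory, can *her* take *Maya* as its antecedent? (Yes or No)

No

*her* is a pronoun; Principle B requires it to be free in its binding domain — the clause headed by 'asked'.
— Maya: object of the clause headed by 'asked'; c-commands the pronoun within its binding domain — blocked (Principle B).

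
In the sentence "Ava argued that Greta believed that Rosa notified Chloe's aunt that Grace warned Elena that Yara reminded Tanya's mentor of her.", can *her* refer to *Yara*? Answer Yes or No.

*her* is a pronoun; Principle B requires it to be free in its binding domain — the clause headed by 'reminded'.
— Yara: subject of the clause headed by 'reminded'; c-commands the pronoun within its binding domain — blocked (Principle B).

No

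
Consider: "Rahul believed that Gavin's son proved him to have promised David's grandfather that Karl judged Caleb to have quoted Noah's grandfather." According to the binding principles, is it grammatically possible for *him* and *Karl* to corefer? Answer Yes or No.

*him* is a pronoun; Principle B requires it to be free in its binding domain — the clause headed by 'proved'.
— Karl: subject of the clause headed by 'judged'; is c-commanded by the pronoun; coreference would bind this R-expression — blocked (Principle C).

No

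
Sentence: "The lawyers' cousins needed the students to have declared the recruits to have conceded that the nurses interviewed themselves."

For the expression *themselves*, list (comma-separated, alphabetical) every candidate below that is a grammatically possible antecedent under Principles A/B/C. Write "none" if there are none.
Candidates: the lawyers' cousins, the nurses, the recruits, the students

the nurses

*themselves* is a reflexive; Principle A requires it to be bound within its binding domain — the clause headed by 'interviewed'.
— the lawyers' cousins: subject of the matrix clause; c-commands the reflexive but lies outside its binding domain — cannot bind it (Principle A).
— the nurses: subject of the clause headed by 'interviewed'; c-commands the reflexive within its binding domain — allowed (Principle A).
— the recruits: subject of the clause headed by 'conceded'; c-commands the reflexive but lies outside its binding domain — cannot bind it (Principle A).
— the students: subject of the clause headed by 'declared'; c-commands the reflexive but lies outside its binding domain — cannot bind it (Principle A).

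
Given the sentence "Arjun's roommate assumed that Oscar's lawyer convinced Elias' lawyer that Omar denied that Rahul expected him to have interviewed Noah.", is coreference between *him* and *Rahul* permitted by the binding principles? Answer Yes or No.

*him* is a pronoun; Principle B requires it to be free in its binding domain — the clause headed by 'expected'.
— Rahul: subject of the clause headed by 'expected'; c-commands the pronoun within its binding domain — blocked (Principle B).

No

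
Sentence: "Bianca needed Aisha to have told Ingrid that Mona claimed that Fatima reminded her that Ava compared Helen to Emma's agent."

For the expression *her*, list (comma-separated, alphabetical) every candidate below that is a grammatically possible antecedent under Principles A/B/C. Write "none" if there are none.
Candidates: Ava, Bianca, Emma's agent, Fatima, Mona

Bianca, Mona

*her* is a pronoun; Principle B requires it to be free in its binding domain — the clause headed by 'reminded'.
— Ava: subject of the clause headed by 'compared'; is c-commanded by the pronoun; coreference would bind this R-expression — blocked (Principle C).
— Bianca: subject of the matrix clause; c-commands the pronoun but lies outside its binding domain — allowed.
— Emma's agent: second object of the clause headed by 'compared'; is c-commanded by the pronoun; coreference would bind this R-expression — blocked (Principle C).
— Fatima: subject of the clause headed by 'reminded'; c-commands the pronoun within its binding domain — blocked (Principle B).
— Mona: subject of the clause headed by 'claimed'; c-commands the pronoun but lies outside its binding domain — allowed.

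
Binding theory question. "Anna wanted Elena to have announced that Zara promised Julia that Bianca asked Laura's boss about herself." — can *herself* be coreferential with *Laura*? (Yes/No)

*herself* is a reflexive; Principle A requires it to be bound within its binding domain — the clause headed by 'asked'.
— Laura: possessor inside the object DP of the clause headed by 'asked'; does not c-command the reflexive — cannot bind it (Principle A).

No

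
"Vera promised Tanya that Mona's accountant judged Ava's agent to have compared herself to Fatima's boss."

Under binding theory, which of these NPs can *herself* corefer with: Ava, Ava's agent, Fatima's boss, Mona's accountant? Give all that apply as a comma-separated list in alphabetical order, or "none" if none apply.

Ava's agent

*herself* is a reflexive; Principle A requires it to be bound within its binding domain — the clause headed by 'compared'.
— Ava: possessor inside the subject DP of the clause headed by 'compared'; does not c-command the reflexive — cannot bind it (Principle A).
— Ava's agent: subject of the clause headed by 'compared'; c-commands the reflexive within its binding domain — allowed (Principle A).
— Fatima's boss: second object of the clause headed by 'compared'; does not c-command the reflexive — cannot bind it (Principle A).
— Mona's accountant: subject of the clause headed by 'judged'; c-commands the reflexive but lies outside its binding domain — cannot bind it (Principle A).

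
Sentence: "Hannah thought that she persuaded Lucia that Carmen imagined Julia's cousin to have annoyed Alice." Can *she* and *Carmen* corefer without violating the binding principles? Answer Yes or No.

No

*Carmen* is an R-expression; Principle C requires it to be free (not bound by any c-commanding expression).
— she: subject of the clause headed by 'persuaded'; the pronoun c-commands the R-expression — coreference blocked (Principle C).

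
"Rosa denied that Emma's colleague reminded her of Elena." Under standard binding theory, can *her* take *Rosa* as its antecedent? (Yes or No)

Yes

*her* is a pronoun; Principle B requires it to be free in its binding domain — the clause headed by 'reminded'.
— Rosa: subject of the matrix clause; c-commands the pronoun but lies outside its binding domain — allowed.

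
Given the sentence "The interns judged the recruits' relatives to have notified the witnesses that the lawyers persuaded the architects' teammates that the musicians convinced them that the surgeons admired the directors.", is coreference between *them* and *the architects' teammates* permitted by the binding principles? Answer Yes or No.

*them* is a pronoun; Principle B requires it to be free in its binding domain — the clause headed by 'convinced'.
— the architects' teammates: object of the clause headed by 'persuaded'; c-commands the pronoun but lies outside its binding domain — allowed.

Yes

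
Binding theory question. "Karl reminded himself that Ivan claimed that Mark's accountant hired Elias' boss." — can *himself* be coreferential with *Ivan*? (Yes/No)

*himself* is a reflexive; Principle A requires it to be bound within its binding domain — the matrix clause.
— Ivan: subject of the clause headed by 'claimed'; does not c-command the reflexive — cannot bind it (Principle A).

No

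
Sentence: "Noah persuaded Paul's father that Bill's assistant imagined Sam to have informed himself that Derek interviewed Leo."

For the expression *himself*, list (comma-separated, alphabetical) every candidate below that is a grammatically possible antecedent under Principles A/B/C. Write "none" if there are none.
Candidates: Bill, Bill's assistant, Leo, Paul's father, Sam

*himself* is a reflexive; Principle A requires it to be bound within its binding domain — the clause headed by 'informed'.
— Bill: possessor inside the subject DP of the clause headed by 'imagined'; does not c-command the reflexive — cannot bind it (Principle A).
— Bill's assistant: subject of the clause headed by 'imagined'; c-commands the reflexive but lies outside its binding domain — cannot bind it (Principle A).
— Leo: object of the clause headed by 'interviewed'; does not c-command the reflexive — cannot bind it (Principle A).
— Paul's father: object of the matrix clause; c-commands the reflexive but lies outside its binding domain — cannot bind it (Principle A).
— Sam: subject of the clause headed by 'informed'; c-commands the reflexive within its binding domain — allowed (Principle A).

Sam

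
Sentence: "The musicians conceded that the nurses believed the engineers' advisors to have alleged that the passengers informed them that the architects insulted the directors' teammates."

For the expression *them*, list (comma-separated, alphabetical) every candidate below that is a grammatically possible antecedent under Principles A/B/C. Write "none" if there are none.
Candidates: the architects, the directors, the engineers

*them* is a pronoun; Principle B requires it to be free in its binding domain — the clause headed by 'informed'.
— the architects: subject of the clause headed by 'insulted'; is c-commanded by the pronoun; coreference would bind this R-expression — blocked (Principle C).
— the directors: possessor inside the object DP of the clause headed by 'insulted'; is c-commanded by the pronoun; coreference would bind this R-expression — blocked (Principle C).
— the engineers: possessor inside the subject DP of the clause headed by 'alleged'; does not c-command the pronoun — Principle B does not apply; allowed.

the engineers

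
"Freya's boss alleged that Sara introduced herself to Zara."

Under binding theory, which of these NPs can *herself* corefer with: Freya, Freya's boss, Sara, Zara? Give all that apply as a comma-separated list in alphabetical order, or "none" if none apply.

*herself* is a reflexive; Principle A requires it to be bound within its binding domain — the clause headed by 'introduced'.
— Freya: possessor inside the subject DP of the matrix clause; does not c-command the reflexive — cannot bind it (Principle A).
— Freya's boss: subject of the matrix clause; c-commands the reflexive but lies outside its binding domain — cannot bind it (Principle A).
— Sara: subject of the clause headed by 'introduced'; c-commands the reflexive within its binding domain — allowed (Principle A).
— Zara: second object of the clause headed by 'introduced'; does not c-command the reflexive — cannot bind it (Principle A).

Sara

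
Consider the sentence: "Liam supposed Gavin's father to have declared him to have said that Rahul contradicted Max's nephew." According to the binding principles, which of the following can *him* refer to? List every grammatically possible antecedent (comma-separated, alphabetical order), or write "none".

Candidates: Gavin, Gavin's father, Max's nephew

Gavin

*him* is a pronoun; Principle B requires it to be free in its binding domain — the clause headed by 'declared'.
— Gavin: possessor inside the subject DP of the clause headed by 'declared'; does not c-command the pronoun — Principle B does not apply; allowed.
— Gavin's father: subject of the clause headed by 'declared'; c-commands the pronoun within its binding domain — blocked (Principle B).
— Max's nephew: object of the clause headed by 'contradicted'; is c-commanded by the pronoun; coreference would bind this R-expression — blocked (Principle C).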